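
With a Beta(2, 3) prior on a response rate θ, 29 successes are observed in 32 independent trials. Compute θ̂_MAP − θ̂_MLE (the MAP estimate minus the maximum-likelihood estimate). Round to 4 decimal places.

Posterior is Beta(31, 6); MAP = (31−1)/(37−2) = 30/35 ≈ 0.85714.
MLE ignores the prior: θ̂_MLE = k/n = 29/32 ≈ 0.90625.
Difference = 30/35 − 29/32 = -11/224 ≈ -0.0491.

MAP − MLE = -0.0491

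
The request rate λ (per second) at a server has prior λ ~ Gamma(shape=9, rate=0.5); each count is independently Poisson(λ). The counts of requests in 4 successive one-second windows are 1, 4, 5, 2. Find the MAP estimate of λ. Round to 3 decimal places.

Σxᵢ = 1+4+5+2 = 12, with n = 4.
Posterior ∝ λ^8e^(−0.5λ) · λ^12e^(−4λ) = λ^20e^(−4.5λ), i.e. Gamma(shape=21, rate=4.5).
The mode of a Gamma(a, b) with a ≥ 1 (shape–rate) is (a−1)/b = 20/4.5 ≈ 4.444.

λ̂_MAP = 4.444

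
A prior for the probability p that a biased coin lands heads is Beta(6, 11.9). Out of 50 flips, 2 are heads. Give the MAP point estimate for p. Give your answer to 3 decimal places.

p̂_MAP = 0.106

Prior: Beta(6, 11.9).
Data: 2 successes in 50 trials. The binomial likelihood contributes p^2(1−p)^48, so the posterior is Beta(6+2, 11.9+48) = Beta(8, 59.9).
For Beta(a, b) with a, b > 1 the mode is (a−1)/(a+b−2) = 7/65.9 ≈ 0.106.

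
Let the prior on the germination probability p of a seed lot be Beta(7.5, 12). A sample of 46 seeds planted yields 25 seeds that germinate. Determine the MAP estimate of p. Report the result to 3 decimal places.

Prior: Beta(7.5, 12).
Data: 25 successes in 46 trials. The binomial likelihood contributes p^25(1−p)^21, so the posterior is Beta(7.5+25, 12+21) = Beta(32.5, 33).
For Beta(a, b) with a, b > 1 the mode is (a−1)/(a+b−2) = 31.5/63.5 ≈ 0.496.

p̂_MAP = 0.496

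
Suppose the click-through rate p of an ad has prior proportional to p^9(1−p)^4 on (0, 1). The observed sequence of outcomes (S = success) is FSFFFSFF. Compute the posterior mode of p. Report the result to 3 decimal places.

p̂_MAP = 0.524

The prior density ∝ p^9(1−p)^4 is the kernel of Beta(10, 5).
Data: 2 successes in 8 trials (from the sequence). The binomial likelihood contributes p^2(1−p)^6, so the posterior is Beta(10+2, 5+6) = Beta(12, 11).
For Beta(a, b) with a, b > 1 the mode is (a−1)/(a+b−2) = 11/21 ≈ 0.524.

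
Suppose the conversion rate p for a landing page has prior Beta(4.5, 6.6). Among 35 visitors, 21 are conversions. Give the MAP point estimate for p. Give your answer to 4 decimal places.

Prior: Beta(4.5, 6.6).
Data: 21 successes in 35 trials. The binomial likelihood contributes p^21(1−p)^14, so the posterior is Beta(4.5+21, 6.6+14) = Beta(25.5, 20.6).
For Beta(a, b) with a, b > 1 the mode is (a−1)/(a+b−2) = 24.5/44.1 ≈ 0.5556.

p̂_MAP = 0.5556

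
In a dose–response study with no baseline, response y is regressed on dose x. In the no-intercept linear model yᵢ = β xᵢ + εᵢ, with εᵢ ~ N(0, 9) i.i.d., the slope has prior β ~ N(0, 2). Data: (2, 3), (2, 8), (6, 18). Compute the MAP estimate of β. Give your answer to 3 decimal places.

log p(β | y) = −Σ(yᵢ − βxᵢ)²/(2·9) − β²/(2·2) + const.
Setting the derivative to zero: Σxᵢ(yᵢ − βxᵢ)/9 − β/2 = 0, so β = Σxᵢyᵢ / (Σxᵢ² + σ²/τ²).
Σxᵢyᵢ = 2·3 + 2·8 + 6·18 = 130; Σxᵢ² = 44; σ²/τ² = 4.5.
β̂_MAP = 130 / (44 + 4.5) = 130/48.5 ≈ 2.680.

β̂_MAP = 2.680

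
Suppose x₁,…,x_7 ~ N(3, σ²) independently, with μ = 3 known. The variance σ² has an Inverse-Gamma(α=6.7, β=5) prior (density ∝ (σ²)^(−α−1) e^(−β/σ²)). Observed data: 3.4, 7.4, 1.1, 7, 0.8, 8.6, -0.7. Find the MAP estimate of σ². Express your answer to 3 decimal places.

Sum of squared deviations about the known mean: SS = (3.4−3)² + (7.4−3)² + (1.1−3)² + (7−3)² + (0.8−3)² + (8.6−3)² + (-0.7−3)² = 89.02.
The Normal likelihood contributes (σ²)^(−n/2) exp(−SS/(2σ²)), so the posterior is Inverse-Gamma(α + n/2, β + SS/2) = Inverse-Gamma(10.2, 49.51).
The mode of Inverse-Gamma(a, b) is b/(a+1) = 49.51/11.2 ≈ 4.421.

σ̂²_MAP = 4.421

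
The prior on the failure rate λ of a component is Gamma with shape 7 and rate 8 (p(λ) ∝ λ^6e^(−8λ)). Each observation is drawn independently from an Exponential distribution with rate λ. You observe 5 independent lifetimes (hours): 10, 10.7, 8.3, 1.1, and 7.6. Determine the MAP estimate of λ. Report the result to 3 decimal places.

λ̂_MAP = 0.241

The Exponential(rate=λ) likelihood is ∝ λ^n e^(−λΣtᵢ). Here n = 5 and Σtᵢ = 10 + 10.7 + 8.3 + 1.1 + 7.6 = 37.7.
Posterior ∝ λ^6e^(−8λ) · λ^5e^(−37.7λ) = λ^11e^(−45.7λ), i.e. Gamma(12, 45.7).
Mode = (a−1)/b = 11/45.7 ≈ 0.241.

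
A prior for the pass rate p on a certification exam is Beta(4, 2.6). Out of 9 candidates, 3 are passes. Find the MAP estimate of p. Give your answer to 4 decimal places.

Prior: Beta(4, 2.6).
Data: 3 successes in 9 trials. The binomial likelihood contributes p^3(1−p)^6, so the posterior is Beta(4+3, 2.6+6) = Beta(7, 8.6).
For Beta(a, b) with a, b > 1 the mode is (a−1)/(a+b−2) = 6/13.6 ≈ 0.4412.

p̂_MAP = 0.4412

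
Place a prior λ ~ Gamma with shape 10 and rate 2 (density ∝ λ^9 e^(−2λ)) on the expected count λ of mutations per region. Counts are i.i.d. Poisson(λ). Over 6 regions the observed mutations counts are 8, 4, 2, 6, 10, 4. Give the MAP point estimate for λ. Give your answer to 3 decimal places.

λ̂_MAP = 5.375

Σxᵢ = 8+4+2+6+10+4 = 34, with n = 6.
Posterior ∝ λ^9e^(−2λ) · λ^34e^(−6λ) = λ^43e^(−8λ), i.e. Gamma(shape=44, rate=8).
The mode of a Gamma(a, b) with a ≥ 1 (shape–rate) is (a−1)/b = 43/8 ≈ 5.375.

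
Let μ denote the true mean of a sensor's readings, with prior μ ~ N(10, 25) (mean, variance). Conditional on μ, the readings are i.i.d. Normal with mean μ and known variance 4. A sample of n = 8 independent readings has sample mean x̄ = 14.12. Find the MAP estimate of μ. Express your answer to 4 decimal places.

μ̂_MAP = 14.0392

n = 8, x̄ = 14.12.
For a Normal prior and Normal likelihood with known variance, the posterior is Normal; its mode equals its mean, the precision-weighted average.
Prior precision 1/σ₀² = 1/25 = 0.04; data precision n/σ² = 8/4 = 2.
μ̂ = (0.04·10 + 2·14.12) / (0.04 + 2) = 28.64/2.04 = 716/51 ≈ 14.0392.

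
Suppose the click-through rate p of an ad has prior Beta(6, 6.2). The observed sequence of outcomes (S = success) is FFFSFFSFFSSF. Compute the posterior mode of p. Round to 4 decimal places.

Prior: Beta(6, 6.2).
Data: 4 successes in 12 trials (from the sequence). The binomial likelihood contributes p^4(1−p)^8, so the posterior is Beta(6+4, 6.2+8) = Beta(10, 14.2).
For Beta(a, b) with a, b > 1 the mode is (a−1)/(a+b−2) = 9/22.2 ≈ 0.4054.

p̂_MAP = 0.4054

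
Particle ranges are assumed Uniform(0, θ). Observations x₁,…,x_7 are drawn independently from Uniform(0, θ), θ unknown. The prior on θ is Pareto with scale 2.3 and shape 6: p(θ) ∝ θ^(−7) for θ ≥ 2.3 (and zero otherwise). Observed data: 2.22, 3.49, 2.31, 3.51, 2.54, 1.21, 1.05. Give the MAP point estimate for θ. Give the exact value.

θ̂_MAP = 3.51

The Uniform(0, θ) likelihood is θ^(−n) for θ ≥ max(xᵢ), zero otherwise. Here max(xᵢ) = 3.51.
Posterior ∝ θ^(−7) · θ^(−7) = θ^(−14) on θ ≥ max(2.3, 3.51) = 3.51.
This density is strictly decreasing in θ, so the posterior mode lies at the lower boundary of the support.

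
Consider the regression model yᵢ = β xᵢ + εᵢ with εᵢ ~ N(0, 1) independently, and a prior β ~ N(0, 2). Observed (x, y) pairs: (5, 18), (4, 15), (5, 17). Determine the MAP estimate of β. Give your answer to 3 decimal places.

log p(β | y) = −Σ(yᵢ − βxᵢ)²/(2·1) − β²/(2·2) + const.
Setting the derivative to zero: Σxᵢ(yᵢ − βxᵢ)/1 − β/2 = 0, so β = Σxᵢyᵢ / (Σxᵢ² + σ²/τ²).
Σxᵢyᵢ = 5·18 + 4·15 + 5·17 = 235; Σxᵢ² = 66; σ²/τ² = 0.5.
β̂_MAP = 235 / (66 + 0.5) = 235/66.5 ≈ 3.534.

β̂_MAP = 3.534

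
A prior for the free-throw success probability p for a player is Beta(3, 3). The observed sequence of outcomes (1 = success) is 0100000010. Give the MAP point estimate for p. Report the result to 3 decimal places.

Prior: Beta(3, 3).
Data: 2 successes in 10 trials (from the sequence). The binomial likelihood contributes p^2(1−p)^8, so the posterior is Beta(3+2, 3+8) = Beta(5, 11).
For Beta(a, b) with a, b > 1 the mode is (a−1)/(a+b−2) = 4/14 ≈ 0.286.

p̂_MAP = 0.286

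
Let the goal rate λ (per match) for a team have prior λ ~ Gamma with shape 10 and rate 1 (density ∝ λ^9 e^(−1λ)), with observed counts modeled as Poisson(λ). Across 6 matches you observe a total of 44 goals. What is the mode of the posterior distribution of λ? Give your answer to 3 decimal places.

λ̂_MAP = 7.571

Σxᵢ = 44, n = 6.
Posterior ∝ λ^9e^(−1λ) · λ^44e^(−6λ) = λ^53e^(−7λ), i.e. Gamma(shape=54, rate=7).
The mode of a Gamma(a, b) with a ≥ 1 (shape–rate) is (a−1)/b = 53/7 ≈ 7.571.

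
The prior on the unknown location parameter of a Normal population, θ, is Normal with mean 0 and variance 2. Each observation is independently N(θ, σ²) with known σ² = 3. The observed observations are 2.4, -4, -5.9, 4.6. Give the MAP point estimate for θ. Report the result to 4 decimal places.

n = 4; x̄ = (2.4 + (-4) + (-5.9) + 4.6)/4 = -2.9/4 = -0.725.
For a Normal prior and Normal likelihood with known variance, the posterior is Normal; its mode equals its mean, the precision-weighted average.
Prior precision 1/σ₀² = 1/2 = 0.5; data precision n/σ² = 4/3.
θ̂ = (0.5·0 + (4/3)·(-0.725)) / (0.5 + 4/3) = (-29/30)/(11/6) = -29/55 ≈ -0.5273.

θ̂_MAP = -0.5273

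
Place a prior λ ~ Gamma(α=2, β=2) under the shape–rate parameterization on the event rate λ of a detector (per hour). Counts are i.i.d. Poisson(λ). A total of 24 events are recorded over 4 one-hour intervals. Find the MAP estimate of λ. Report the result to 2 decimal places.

λ̂_MAP = 4.17

Σxᵢ = 24, n = 4.
Posterior ∝ λe^(−2λ) · λ^24e^(−4λ) = λ^25e^(−6λ), i.e. Gamma(shape=26, rate=6).
The mode of a Gamma(a, b) with a ≥ 1 (shape–rate) is (a−1)/b = 25/6 ≈ 4.17.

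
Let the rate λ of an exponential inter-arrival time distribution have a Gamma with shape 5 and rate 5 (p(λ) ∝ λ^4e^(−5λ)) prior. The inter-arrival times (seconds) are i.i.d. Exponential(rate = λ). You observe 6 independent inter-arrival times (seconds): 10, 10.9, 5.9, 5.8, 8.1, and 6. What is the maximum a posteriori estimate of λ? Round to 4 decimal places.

The Exponential(rate=λ) likelihood is ∝ λ^n e^(−λΣtᵢ). Here n = 6 and Σtᵢ = 10 + 10.9 + 5.9 + 5.8 + 8.1 + 6 = 46.7.
Posterior ∝ λ^4e^(−5λ) · λ^6e^(−46.7λ) = λ^10e^(−51.7λ), i.e. Gamma(11, 51.7).
Mode = (a−1)/b = 10/51.7 ≈ 0.1934.

λ̂_MAP = 0.1934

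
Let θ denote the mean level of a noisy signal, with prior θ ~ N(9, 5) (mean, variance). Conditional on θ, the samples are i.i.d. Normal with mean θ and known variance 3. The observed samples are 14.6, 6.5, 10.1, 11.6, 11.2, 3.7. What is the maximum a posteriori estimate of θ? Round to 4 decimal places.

θ̂_MAP = 9.5606

n = 6; x̄ = (14.6 + 6.5 + 10.1 + 11.6 + 11.2 + 3.7)/6 = 57.7/6 = 577/60 ≈ 9.6167.
For a Normal prior and Normal likelihood with known variance, the posterior is Normal; its mode equals its mean, the precision-weighted average.
Prior precision 1/σ₀² = 1/5 = 0.2; data precision n/σ² = 6/3 = 2.
θ̂ = (0.2·9 + 2·(577/60)) / (0.2 + 2) = (631/30)/2.2 = 631/66 ≈ 9.5606.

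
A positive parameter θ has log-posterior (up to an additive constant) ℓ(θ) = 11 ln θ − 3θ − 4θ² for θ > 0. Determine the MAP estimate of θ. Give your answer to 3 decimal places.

ℓ'(θ) = 11/θ − 3 − 8θ. Setting this to zero and multiplying by θ: 8θ² + 3θ − 11 = 0.
θ = (−3 + √(3² + 4·8·11)) / (2·8) = (−3 + √361) / 16 = (−3 + 19)/16 = 1.
ℓ''(θ) = −11/θ² − 8 < 0, confirming a maximum.

θ̂_MAP = 1.000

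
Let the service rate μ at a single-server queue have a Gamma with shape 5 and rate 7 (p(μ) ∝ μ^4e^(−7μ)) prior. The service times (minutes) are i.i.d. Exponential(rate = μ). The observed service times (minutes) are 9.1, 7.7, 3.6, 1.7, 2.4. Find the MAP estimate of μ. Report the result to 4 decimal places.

The Exponential(rate=μ) likelihood is ∝ μ^n e^(−μΣtᵢ). Here n = 5 and Σtᵢ = 9.1 + 7.7 + 3.6 + 1.7 + 2.4 = 24.5.
Posterior ∝ μ^4e^(−7μ) · μ^5e^(−24.5μ) = μ^9e^(−31.5μ), i.e. Gamma(10, 31.5).
Mode = (a−1)/b = 9/31.5 ≈ 0.2857.

μ̂_MAP = 0.2857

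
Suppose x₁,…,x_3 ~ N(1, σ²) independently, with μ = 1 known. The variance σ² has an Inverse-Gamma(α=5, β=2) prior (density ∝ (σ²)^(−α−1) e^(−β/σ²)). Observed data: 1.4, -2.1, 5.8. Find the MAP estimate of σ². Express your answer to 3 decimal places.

σ̂²_MAP = 2.454

Sum of squared deviations about the known mean: SS = (1.4−1)² + (-2.1−1)² + (5.8−1)² = 32.81.
The Normal likelihood contributes (σ²)^(−n/2) exp(−SS/(2σ²)), so the posterior is Inverse-Gamma(α + n/2, β + SS/2) = Inverse-Gamma(6.5, 18.405).
The mode of Inverse-Gamma(a, b) is b/(a+1) = 18.405/7.5 ≈ 2.454.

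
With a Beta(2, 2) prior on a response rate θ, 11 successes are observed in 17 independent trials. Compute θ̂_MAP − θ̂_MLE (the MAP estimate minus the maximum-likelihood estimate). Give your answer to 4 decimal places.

Posterior is Beta(13, 8); MAP = (13−1)/(21−2) = 12/19 ≈ 0.63158.
MLE ignores the prior: θ̂_MLE = k/n = 11/17 ≈ 0.64706.
Difference = 12/19 − 11/17 = -5/323 ≈ -0.0155.

MAP − MLE = -0.0155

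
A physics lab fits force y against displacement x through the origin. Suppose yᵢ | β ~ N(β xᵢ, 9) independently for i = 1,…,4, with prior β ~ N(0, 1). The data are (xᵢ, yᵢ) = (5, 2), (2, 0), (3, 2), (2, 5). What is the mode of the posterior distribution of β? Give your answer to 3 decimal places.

β̂_MAP = 0.510

log p(β | y) = −Σ(yᵢ − βxᵢ)²/(2·9) − β²/(2·1) + const.
Setting the derivative to zero: Σxᵢ(yᵢ − βxᵢ)/9 − β/1 = 0, so β = Σxᵢyᵢ / (Σxᵢ² + σ²/τ²).
Σxᵢyᵢ = 5·2 + 2·0 + 3·2 + 2·5 = 26; Σxᵢ² = 42; σ²/τ² = 9.
β̂_MAP = 26 / (42 + 9) = 26/51 ≈ 0.510.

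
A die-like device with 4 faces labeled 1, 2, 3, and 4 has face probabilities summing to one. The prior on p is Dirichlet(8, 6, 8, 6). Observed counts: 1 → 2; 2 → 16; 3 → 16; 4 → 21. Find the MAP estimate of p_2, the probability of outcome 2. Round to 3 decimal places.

MAP estimate: 0.266

The posterior is Dirichlet(αᵢ + nᵢ) = Dirichlet(10, 22, 24, 27).
For a Dirichlet(a₁,…,a_K) with all aᵢ > 1, the mode has j-th component (aⱼ − 1)/(Σaᵢ − K).
Here Σaᵢ = 83 and K = 4, so p_2 = (22 − 1)/(83 − 4) = 21/79 ≈ 0.266.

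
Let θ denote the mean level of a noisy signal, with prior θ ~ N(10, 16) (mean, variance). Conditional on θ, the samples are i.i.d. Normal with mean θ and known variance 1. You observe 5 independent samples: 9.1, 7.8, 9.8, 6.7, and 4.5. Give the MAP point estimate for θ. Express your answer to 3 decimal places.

n = 5; x̄ = (9.1 + 7.8 + 9.8 + 6.7 + 4.5)/5 = 37.9/5 = 7.58.
For a Normal prior and Normal likelihood with known variance, the posterior is Normal; its mode equals its mean, the precision-weighted average.
Prior precision 1/σ₀² = 1/16 = 0.0625; data precision n/σ² = 5/1 = 5.
θ̂ = (0.0625·10 + 5·7.58) / (0.0625 + 5) = 38.525/5.0625 = 3082/405 ≈ 7.610.

θ̂_MAP = 7.610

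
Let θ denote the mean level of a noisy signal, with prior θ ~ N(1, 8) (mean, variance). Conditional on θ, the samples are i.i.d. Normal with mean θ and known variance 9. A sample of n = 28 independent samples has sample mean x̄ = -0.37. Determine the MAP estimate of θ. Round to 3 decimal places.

θ̂_MAP = -0.317

n = 28, x̄ = -0.37.
For a Normal prior and Normal likelihood with known variance, the posterior is Normal; its mode equals its mean, the precision-weighted average.
Prior precision 1/σ₀² = 1/8 = 0.125; data precision n/σ² = 28/9.
θ̂ = (0.125·1 + (28/9)·(-0.37)) / (0.125 + 28/9) = (-1847/1800)/(233/72) = -1847/5825 ≈ -0.317.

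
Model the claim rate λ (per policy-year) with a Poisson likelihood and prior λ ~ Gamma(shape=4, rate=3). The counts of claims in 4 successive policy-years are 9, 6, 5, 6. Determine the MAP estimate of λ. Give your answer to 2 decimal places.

λ̂_MAP = 4.14

Σxᵢ = 9+6+5+6 = 26, with n = 4.
Posterior ∝ λ^3e^(−3λ) · λ^26e^(−4λ) = λ^29e^(−7λ), i.e. Gamma(shape=30, rate=7).
The mode of a Gamma(a, b) with a ≥ 1 (shape–rate) is (a−1)/b = 29/7 ≈ 4.14.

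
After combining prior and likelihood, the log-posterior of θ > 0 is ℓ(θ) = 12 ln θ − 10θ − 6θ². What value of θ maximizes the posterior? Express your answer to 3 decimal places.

θ̂_MAP = 0.667

ℓ'(θ) = 12/θ − 10 − 12θ. Setting this to zero and multiplying by θ: 12θ² + 10θ − 12 = 0.
θ = (−10 + √(10² + 4·12·12)) / (2·12) = (−10 + √676) / 24 = (−10 + 26)/24 = 2/3.
ℓ''(θ) = −12/θ² − 12 < 0, confirming a maximum.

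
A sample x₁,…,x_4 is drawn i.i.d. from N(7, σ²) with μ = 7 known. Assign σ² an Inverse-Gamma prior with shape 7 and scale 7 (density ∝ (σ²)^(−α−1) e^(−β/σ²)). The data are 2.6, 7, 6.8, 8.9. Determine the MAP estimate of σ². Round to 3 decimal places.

σ̂²_MAP = 1.851

Sum of squared deviations about the known mean: SS = (2.6−7)² + (7−7)² + (6.8−7)² + (8.9−7)² = 23.01.
The Normal likelihood contributes (σ²)^(−n/2) exp(−SS/(2σ²)), so the posterior is Inverse-Gamma(α + n/2, β + SS/2) = Inverse-Gamma(9, 18.505).
The mode of Inverse-Gamma(a, b) is b/(a+1) = 18.505/10 ≈ 1.851.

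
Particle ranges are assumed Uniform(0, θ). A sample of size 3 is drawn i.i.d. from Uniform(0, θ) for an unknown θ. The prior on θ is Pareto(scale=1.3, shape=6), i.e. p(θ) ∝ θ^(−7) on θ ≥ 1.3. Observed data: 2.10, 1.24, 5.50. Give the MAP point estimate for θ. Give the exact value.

The Uniform(0, θ) likelihood is θ^(−n) for θ ≥ max(xᵢ), zero otherwise. Here max(xᵢ) = 5.50.
Posterior ∝ θ^(−7) · θ^(−3) = θ^(−10) on θ ≥ max(1.3, 5.50) = 5.50.
This density is strictly decreasing in θ, so the posterior mode lies at the lower boundary of the support.

θ̂_MAP = 5.50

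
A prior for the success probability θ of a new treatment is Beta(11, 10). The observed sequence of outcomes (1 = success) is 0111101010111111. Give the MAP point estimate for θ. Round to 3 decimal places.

θ̂_MAP = 0.629

Prior: Beta(11, 10).
Data: 12 successes in 16 trials (from the sequence). The binomial likelihood contributes θ^12(1−θ)^4, so the posterior is Beta(11+12, 10+4) = Beta(23, 14).
For Beta(a, b) with a, b > 1 the mode is (a−1)/(a+b−2) = 22/35 ≈ 0.629.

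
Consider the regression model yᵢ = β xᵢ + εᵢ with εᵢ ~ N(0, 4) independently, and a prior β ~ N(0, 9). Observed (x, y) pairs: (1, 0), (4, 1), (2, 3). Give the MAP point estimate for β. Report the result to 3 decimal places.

β̂_MAP = 0.466

log p(β | y) = −Σ(yᵢ − βxᵢ)²/(2·4) − β²/(2·9) + const.
Setting the derivative to zero: Σxᵢ(yᵢ − βxᵢ)/4 − β/9 = 0, so β = Σxᵢyᵢ / (Σxᵢ² + σ²/τ²).
Σxᵢyᵢ = 1·0 + 4·1 + 2·3 = 10; Σxᵢ² = 21; σ²/τ² = 4/9.
β̂_MAP = 10 / (21 + 4/9) = 10/(193/9) = 90/193 ≈ 0.466.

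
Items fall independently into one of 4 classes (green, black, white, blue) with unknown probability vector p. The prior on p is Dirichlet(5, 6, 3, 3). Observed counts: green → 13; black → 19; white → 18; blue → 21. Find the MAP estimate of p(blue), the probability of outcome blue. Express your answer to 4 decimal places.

The posterior is Dirichlet(αᵢ + nᵢ) = Dirichlet(18, 25, 21, 24).
For a Dirichlet(a₁,…,a_K) with all aᵢ > 1, the mode has j-th component (aⱼ − 1)/(Σaᵢ − K).
Here Σaᵢ = 88 and K = 4, so p(blue) = (24 − 1)/(88 − 4) = 23/84 ≈ 0.2738.

MAP estimate of p(blue) = 0.2738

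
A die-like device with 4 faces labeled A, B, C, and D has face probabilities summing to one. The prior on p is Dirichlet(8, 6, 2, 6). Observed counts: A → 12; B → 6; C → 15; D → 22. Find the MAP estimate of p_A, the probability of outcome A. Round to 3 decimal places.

The posterior is Dirichlet(αᵢ + nᵢ) = Dirichlet(20, 12, 17, 28).
For a Dirichlet(a₁,…,a_K) with all aᵢ > 1, the mode has j-th component (aⱼ − 1)/(Σaᵢ − K).
Here Σaᵢ = 77 and K = 4, so p_A = (20 − 1)/(77 − 4) = 19/73 ≈ 0.260.

MAP estimate of p_A = 0.260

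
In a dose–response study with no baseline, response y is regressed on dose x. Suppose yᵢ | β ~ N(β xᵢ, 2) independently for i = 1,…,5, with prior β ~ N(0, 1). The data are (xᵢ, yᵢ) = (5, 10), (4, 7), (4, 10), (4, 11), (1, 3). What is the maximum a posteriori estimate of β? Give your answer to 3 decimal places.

β̂_MAP = 2.171

log p(β | y) = −Σ(yᵢ − βxᵢ)²/(2·2) − β²/(2·1) + const.
Setting the derivative to zero: Σxᵢ(yᵢ − βxᵢ)/2 − β/1 = 0, so β = Σxᵢyᵢ / (Σxᵢ² + σ²/τ²).
Σxᵢyᵢ = 5·10 + 4·7 + 4·10 + 4·11 + 1·3 = 165; Σxᵢ² = 74; σ²/τ² = 2.
β̂_MAP = 165 / (74 + 2) = 165/76 ≈ 2.171.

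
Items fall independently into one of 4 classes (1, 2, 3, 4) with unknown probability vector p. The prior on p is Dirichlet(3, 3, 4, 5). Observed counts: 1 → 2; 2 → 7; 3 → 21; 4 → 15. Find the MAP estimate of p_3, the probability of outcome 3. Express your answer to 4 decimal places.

The posterior is Dirichlet(αᵢ + nᵢ) = Dirichlet(5, 10, 25, 20).
For a Dirichlet(a₁,…,a_K) with all aᵢ > 1, the mode has j-th component (aⱼ − 1)/(Σaᵢ − K).
Here Σaᵢ = 60 and K = 4, so p_3 = (25 − 1)/(60 − 4) = 24/56 ≈ 0.4286.

MAP estimate: 0.4286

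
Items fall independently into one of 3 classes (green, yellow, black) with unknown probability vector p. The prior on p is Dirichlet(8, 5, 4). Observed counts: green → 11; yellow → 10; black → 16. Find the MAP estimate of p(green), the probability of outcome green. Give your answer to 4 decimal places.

MAP estimate of p(green) = 0.3529

The posterior is Dirichlet(αᵢ + nᵢ) = Dirichlet(19, 15, 20).
For a Dirichlet(a₁,…,a_K) with all aᵢ > 1, the mode has j-th component (aⱼ − 1)/(Σaᵢ − K).
Here Σaᵢ = 54 and K = 3, so p(green) = (19 − 1)/(54 − 3) = 18/51 ≈ 0.3529.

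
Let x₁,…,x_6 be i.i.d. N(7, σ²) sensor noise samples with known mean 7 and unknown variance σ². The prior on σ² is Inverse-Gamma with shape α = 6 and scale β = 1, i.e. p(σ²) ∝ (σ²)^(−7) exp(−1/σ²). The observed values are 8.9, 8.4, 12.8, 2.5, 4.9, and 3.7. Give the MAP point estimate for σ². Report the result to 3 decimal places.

σ̂²_MAP = 3.838

Sum of squared deviations about the known mean: SS = (8.9−7)² + (8.4−7)² + (12.8−7)² + (2.5−7)² + (4.9−7)² + (3.7−7)² = 74.76.
The Normal likelihood contributes (σ²)^(−n/2) exp(−SS/(2σ²)), so the posterior is Inverse-Gamma(α + n/2, β + SS/2) = Inverse-Gamma(9, 38.38).
The mode of Inverse-Gamma(a, b) is b/(a+1) = 38.38/10 ≈ 3.838.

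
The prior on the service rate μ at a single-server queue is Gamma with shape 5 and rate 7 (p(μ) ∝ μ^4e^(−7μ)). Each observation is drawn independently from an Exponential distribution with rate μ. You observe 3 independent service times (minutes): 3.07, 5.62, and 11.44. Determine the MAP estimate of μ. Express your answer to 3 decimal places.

μ̂_MAP = 0.258

The Exponential(rate=μ) likelihood is ∝ μ^n e^(−μΣtᵢ). Here n = 3 and Σtᵢ = 3.07 + 5.62 + 11.44 = 20.13.
Posterior ∝ μ^4e^(−7μ) · μ^3e^(−20.13μ) = μ^7e^(−27.13μ), i.e. Gamma(8, 27.13).
Mode = (a−1)/b = 7/27.13 ≈ 0.258.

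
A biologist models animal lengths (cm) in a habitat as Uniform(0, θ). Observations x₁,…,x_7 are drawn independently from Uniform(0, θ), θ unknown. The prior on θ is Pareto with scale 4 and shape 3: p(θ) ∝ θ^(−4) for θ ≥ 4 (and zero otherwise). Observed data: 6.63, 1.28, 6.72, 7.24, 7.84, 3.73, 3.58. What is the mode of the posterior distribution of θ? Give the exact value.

θ̂_MAP = 7.84

The Uniform(0, θ) likelihood is θ^(−n) for θ ≥ max(xᵢ), zero otherwise. Here max(xᵢ) = 7.84.
Posterior ∝ θ^(−4) · θ^(−7) = θ^(−11) on θ ≥ max(4, 7.84) = 7.84.
This density is strictly decreasing in θ, so the posterior mode lies at the lower boundary of the support.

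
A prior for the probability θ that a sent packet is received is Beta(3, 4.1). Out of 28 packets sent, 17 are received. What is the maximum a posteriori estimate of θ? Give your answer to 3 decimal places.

Prior: Beta(3, 4.1).
Data: 17 successes in 28 trials. The binomial likelihood contributes θ^17(1−θ)^11, so the posterior is Beta(3+17, 4.1+11) = Beta(20, 15.1).
For Beta(a, b) with a, b > 1 the mode is (a−1)/(a+b−2) = 19/33.1 ≈ 0.574.

θ̂_MAP = 0.574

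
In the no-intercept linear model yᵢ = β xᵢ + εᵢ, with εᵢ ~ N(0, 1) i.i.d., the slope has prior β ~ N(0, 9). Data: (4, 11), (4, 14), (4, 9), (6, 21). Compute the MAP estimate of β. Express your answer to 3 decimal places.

log p(β | y) = −Σ(yᵢ − βxᵢ)²/(2·1) − β²/(2·9) + const.
Setting the derivative to zero: Σxᵢ(yᵢ − βxᵢ)/1 − β/9 = 0, so β = Σxᵢyᵢ / (Σxᵢ² + σ²/τ²).
Σxᵢyᵢ = 4·11 + 4·14 + 4·9 + 6·21 = 262; Σxᵢ² = 84; σ²/τ² = 1/9.
β̂_MAP = 262 / (84 + 1/9) = 262/(757/9) = 2358/757 ≈ 3.115.

β̂_MAP = 3.115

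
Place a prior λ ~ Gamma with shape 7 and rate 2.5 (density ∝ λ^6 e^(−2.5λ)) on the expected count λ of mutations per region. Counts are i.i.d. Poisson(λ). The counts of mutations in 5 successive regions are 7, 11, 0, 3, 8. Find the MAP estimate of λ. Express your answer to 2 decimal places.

Σxᵢ = 7+11+0+3+8 = 29, with n = 5.
Posterior ∝ λ^6e^(−2.5λ) · λ^29e^(−5λ) = λ^35e^(−7.5λ), i.e. Gamma(shape=36, rate=7.5).
The mode of a Gamma(a, b) with a ≥ 1 (shape–rate) is (a−1)/b = 35/7.5 ≈ 4.67.

λ̂_MAP = 4.67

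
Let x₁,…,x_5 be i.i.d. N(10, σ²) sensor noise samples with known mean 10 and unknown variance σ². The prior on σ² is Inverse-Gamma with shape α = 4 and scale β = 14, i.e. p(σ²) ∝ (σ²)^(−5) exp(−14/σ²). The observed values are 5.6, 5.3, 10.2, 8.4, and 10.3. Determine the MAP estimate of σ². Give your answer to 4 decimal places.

Sum of squared deviations about the known mean: SS = (5.6−10)² + (5.3−10)² + (10.2−10)² + (8.4−10)² + (10.3−10)² = 44.14.
The Normal likelihood contributes (σ²)^(−n/2) exp(−SS/(2σ²)), so the posterior is Inverse-Gamma(α + n/2, β + SS/2) = Inverse-Gamma(6.5, 36.07).
The mode of Inverse-Gamma(a, b) is b/(a+1) = 36.07/7.5 ≈ 4.8093.

σ̂²_MAP = 4.8093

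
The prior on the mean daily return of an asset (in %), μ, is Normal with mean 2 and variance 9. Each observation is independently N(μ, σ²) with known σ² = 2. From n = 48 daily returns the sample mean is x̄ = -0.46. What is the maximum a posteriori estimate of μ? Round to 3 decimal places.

μ̂_MAP = -0.449

n = 48, x̄ = -0.46.
For a Normal prior and Normal likelihood with known variance, the posterior is Normal; its mode equals its mean, the precision-weighted average.
Prior precision 1/σ₀² = 1/9; data precision n/σ² = 48/2 = 24.
μ̂ = ((1/9)·2 + 24·(-0.46)) / (1/9 + 24) = (-2434/225)/(217/9) = -2434/5425 ≈ -0.449.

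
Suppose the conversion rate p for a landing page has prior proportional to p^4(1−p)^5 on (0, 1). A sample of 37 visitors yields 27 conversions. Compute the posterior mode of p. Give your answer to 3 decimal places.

The prior density ∝ p^4(1−p)^5 is the kernel of Beta(5, 6).
Data: 27 successes in 37 trials. The binomial likelihood contributes p^27(1−p)^10, so the posterior is Beta(5+27, 6+10) = Beta(32, 16).
For Beta(a, b) with a, b > 1 the mode is (a−1)/(a+b−2) = 31/46 ≈ 0.674.

p̂_MAP = 0.674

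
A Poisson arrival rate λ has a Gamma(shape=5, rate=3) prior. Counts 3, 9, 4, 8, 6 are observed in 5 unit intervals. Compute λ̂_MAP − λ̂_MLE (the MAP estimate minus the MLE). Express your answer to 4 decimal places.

Σxᵢ = 30. Posterior is Gamma(35, 8); MAP = (35−1)/8 = 34/8 ≈ 4.25000.
MLE = x̄ = 30/5 ≈ 6.00000.
Difference = 34/8 − 30/5 = -7/4 ≈ -1.7500.

MAP − MLE = -1.7500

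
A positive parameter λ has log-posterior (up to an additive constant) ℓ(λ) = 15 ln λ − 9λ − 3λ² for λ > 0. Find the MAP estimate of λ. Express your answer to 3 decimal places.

λ̂_MAP = 1.000

ℓ'(λ) = 15/λ − 9 − 6λ. Setting this to zero and multiplying by λ: 6λ² + 9λ − 15 = 0.
λ = (−9 + √(9² + 4·6·15)) / (2·6) = (−9 + √441) / 12 = (−9 + 21)/12 = 1.
ℓ''(λ) = −15/λ² − 6 < 0, confirming a maximum.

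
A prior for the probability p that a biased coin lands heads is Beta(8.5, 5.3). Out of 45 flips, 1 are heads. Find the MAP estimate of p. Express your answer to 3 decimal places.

p̂_MAP = 0.150

Prior: Beta(8.5, 5.3).
Data: 1 success in 45 trials. The binomial likelihood contributes p(1−p)^44, so the posterior is Beta(8.5+1, 5.3+44) = Beta(9.5, 49.3).
For Beta(a, b) with a, b > 1 the mode is (a−1)/(a+b−2) = 8.5/56.8 ≈ 0.150.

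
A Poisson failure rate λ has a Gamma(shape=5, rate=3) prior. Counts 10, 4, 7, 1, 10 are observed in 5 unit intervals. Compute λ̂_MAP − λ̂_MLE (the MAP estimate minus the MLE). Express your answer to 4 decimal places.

Σxᵢ = 32. Posterior is Gamma(37, 8); MAP = (37−1)/8 = 36/8 ≈ 4.50000.
MLE = x̄ = 32/5 ≈ 6.40000.
Difference = 36/8 − 32/5 = -19/10 ≈ -1.9000.

MAP − MLE = -1.9000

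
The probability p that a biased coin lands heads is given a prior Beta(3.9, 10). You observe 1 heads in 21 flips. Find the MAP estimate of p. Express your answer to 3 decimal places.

p̂_MAP = 0.119

Prior: Beta(3.9, 10).
Data: 1 success in 21 trials. The binomial likelihood contributes p(1−p)^20, so the posterior is Beta(3.9+1, 10+20) = Beta(4.9, 30).
For Beta(a, b) with a, b > 1 the mode is (a−1)/(a+b−2) = 3.9/32.9 ≈ 0.119.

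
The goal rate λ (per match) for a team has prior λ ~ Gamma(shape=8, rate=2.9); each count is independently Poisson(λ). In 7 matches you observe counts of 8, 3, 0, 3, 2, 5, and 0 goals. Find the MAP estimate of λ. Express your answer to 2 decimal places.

Σxᵢ = 8+3+0+3+2+5+0 = 21, with n = 7.
Posterior ∝ λ^7e^(−2.9λ) · λ^21e^(−7λ) = λ^28e^(−9.9λ), i.e. Gamma(shape=29, rate=9.9).
The mode of a Gamma(a, b) with a ≥ 1 (shape–rate) is (a−1)/b = 28/9.9 ≈ 2.83.

λ̂_MAP = 2.83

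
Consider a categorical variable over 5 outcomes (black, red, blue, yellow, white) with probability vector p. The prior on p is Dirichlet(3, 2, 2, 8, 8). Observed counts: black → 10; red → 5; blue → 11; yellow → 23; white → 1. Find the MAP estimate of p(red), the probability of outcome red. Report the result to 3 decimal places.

MAP estimate of p(red) = 0.088

The posterior is Dirichlet(αᵢ + nᵢ) = Dirichlet(13, 7, 13, 31, 9).
For a Dirichlet(a₁,…,a_K) with all aᵢ > 1, the mode has j-th component (aⱼ − 1)/(Σaᵢ − K).
Here Σaᵢ = 73 and K = 5, so p(red) = (7 − 1)/(73 − 5) = 6/68 ≈ 0.088.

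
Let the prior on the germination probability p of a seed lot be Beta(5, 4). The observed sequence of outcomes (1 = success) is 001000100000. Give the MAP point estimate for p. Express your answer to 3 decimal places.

Prior: Beta(5, 4).
Data: 2 successes in 12 trials (from the sequence). The binomial likelihood contributes p^2(1−p)^10, so the posterior is Beta(5+2, 4+10) = Beta(7, 14).
For Beta(a, b) with a, b > 1 the mode is (a−1)/(a+b−2) = 6/19 ≈ 0.316.

p̂_MAP = 0.316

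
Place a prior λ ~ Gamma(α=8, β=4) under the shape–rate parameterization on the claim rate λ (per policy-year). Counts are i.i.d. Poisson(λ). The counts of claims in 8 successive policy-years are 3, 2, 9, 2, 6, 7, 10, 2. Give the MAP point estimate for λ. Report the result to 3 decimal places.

Σxᵢ = 3+2+9+2+6+7+10+2 = 41, with n = 8.
Posterior ∝ λ^7e^(−4λ) · λ^41e^(−8λ) = λ^48e^(−12λ), i.e. Gamma(shape=49, rate=12).
The mode of a Gamma(a, b) with a ≥ 1 (shape–rate) is (a−1)/b = 48/12 ≈ 4.000.

λ̂_MAP = 4.000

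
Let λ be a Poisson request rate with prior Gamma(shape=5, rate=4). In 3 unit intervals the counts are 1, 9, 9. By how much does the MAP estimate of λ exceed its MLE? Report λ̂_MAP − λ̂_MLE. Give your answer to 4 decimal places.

MAP − MLE = -3.0476

Σxᵢ = 19. Posterior is Gamma(24, 7); MAP = (24−1)/7 = 23/7 ≈ 3.28571.
MLE = x̄ = 19/3 ≈ 6.33333.
Difference = 23/7 − 19/3 = -64/21 ≈ -3.0476.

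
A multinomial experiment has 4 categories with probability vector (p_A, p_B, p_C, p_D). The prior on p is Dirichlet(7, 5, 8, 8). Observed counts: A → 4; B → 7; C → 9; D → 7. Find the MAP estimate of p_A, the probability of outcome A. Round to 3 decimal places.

The posterior is Dirichlet(αᵢ + nᵢ) = Dirichlet(11, 12, 17, 15).
For a Dirichlet(a₁,…,a_K) with all aᵢ > 1, the mode has j-th component (aⱼ − 1)/(Σaᵢ − K).
Here Σaᵢ = 55 and K = 4, so p_A = (11 − 1)/(55 − 4) = 10/51 ≈ 0.196.

MAP estimate of p_A = 0.196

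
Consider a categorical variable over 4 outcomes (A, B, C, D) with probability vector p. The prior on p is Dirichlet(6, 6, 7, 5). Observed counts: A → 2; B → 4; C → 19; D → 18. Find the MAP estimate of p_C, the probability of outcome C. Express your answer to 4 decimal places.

The posterior is Dirichlet(αᵢ + nᵢ) = Dirichlet(8, 10, 26, 23).
For a Dirichlet(a₁,…,a_K) with all aᵢ > 1, the mode has j-th component (aⱼ − 1)/(Σaᵢ − K).
Here Σaᵢ = 67 and K = 4, so p_C = (26 − 1)/(67 − 4) = 25/63 ≈ 0.3968.

MAP estimate of p_C = 0.3968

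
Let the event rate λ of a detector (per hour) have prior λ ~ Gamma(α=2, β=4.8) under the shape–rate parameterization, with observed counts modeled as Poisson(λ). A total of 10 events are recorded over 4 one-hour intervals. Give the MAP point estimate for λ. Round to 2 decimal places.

λ̂_MAP = 1.25

Σxᵢ = 10, n = 4.
Posterior ∝ λe^(−4.8λ) · λ^10e^(−4λ) = λ^11e^(−8.8λ), i.e. Gamma(shape=12, rate=8.8).
The mode of a Gamma(a, b) with a ≥ 1 (shape–rate) is (a−1)/b = 11/8.8 ≈ 1.25.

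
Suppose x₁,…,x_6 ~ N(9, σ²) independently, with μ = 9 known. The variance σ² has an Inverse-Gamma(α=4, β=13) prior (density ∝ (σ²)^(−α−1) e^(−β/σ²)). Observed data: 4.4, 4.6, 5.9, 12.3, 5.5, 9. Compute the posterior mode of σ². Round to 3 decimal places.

σ̂²_MAP = 6.204

Sum of squared deviations about the known mean: SS = (4.4−9)² + (4.6−9)² + (5.9−9)² + (12.3−9)² + (5.5−9)² + (9−9)² = 73.27.
The Normal likelihood contributes (σ²)^(−n/2) exp(−SS/(2σ²)), so the posterior is Inverse-Gamma(α + n/2, β + SS/2) = Inverse-Gamma(7, 49.635).
The mode of Inverse-Gamma(a, b) is b/(a+1) = 49.635/8 ≈ 6.204.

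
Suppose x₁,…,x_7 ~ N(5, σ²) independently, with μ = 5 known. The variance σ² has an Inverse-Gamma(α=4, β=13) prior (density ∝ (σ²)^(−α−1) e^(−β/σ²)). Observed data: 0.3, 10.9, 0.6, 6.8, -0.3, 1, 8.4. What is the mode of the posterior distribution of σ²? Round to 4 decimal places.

Sum of squared deviations about the known mean: SS = (0.3−5)² + (10.9−5)² + (0.6−5)² + (6.8−5)² + (-0.3−5)² + (1−5)² + (8.4−5)² = 135.15.
The Normal likelihood contributes (σ²)^(−n/2) exp(−SS/(2σ²)), so the posterior is Inverse-Gamma(α + n/2, β + SS/2) = Inverse-Gamma(7.5, 80.575).
The mode of Inverse-Gamma(a, b) is b/(a+1) = 80.575/8.5 ≈ 9.4794.

σ̂²_MAP = 9.4794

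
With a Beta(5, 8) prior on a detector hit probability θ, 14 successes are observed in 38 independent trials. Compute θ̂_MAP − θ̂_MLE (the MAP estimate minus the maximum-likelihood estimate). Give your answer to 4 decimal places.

MAP − MLE = -0.0011

Posterior is Beta(19, 32); MAP = (19−1)/(51−2) = 18/49 ≈ 0.36735.
MLE ignores the prior: θ̂_MLE = k/n = 14/38 ≈ 0.36842.
Difference = 18/49 − 14/38 = -1/931 ≈ -0.0011.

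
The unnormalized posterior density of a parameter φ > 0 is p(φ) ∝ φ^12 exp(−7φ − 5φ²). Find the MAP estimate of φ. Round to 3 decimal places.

ℓ'(φ) = 12/φ − 7 − 10φ. Setting this to zero and multiplying by φ: 10φ² + 7φ − 12 = 0.
φ = (−7 + √(7² + 4·10·12)) / (2·10) = (−7 + √529) / 20 = (−7 + 23)/20 = 4/5.
ℓ''(φ) = −12/φ² − 10 < 0, confirming a maximum.

φ̂_MAP = 0.800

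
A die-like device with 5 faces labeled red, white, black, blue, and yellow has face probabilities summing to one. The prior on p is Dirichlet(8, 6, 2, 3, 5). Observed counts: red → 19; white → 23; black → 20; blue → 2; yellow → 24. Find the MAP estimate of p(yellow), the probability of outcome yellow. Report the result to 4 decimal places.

MAP estimate of p(yellow) = 0.2617

The posterior is Dirichlet(αᵢ + nᵢ) = Dirichlet(27, 29, 22, 5, 29).
For a Dirichlet(a₁,…,a_K) with all aᵢ > 1, the mode has j-th component (aⱼ − 1)/(Σaᵢ − K).
Here Σaᵢ = 112 and K = 5, so p(yellow) = (29 − 1)/(112 − 5) = 28/107 ≈ 0.2617.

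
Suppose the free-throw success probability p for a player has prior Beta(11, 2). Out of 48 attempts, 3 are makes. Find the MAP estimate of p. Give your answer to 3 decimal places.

p̂_MAP = 0.220

Prior: Beta(11, 2).
Data: 3 successes in 48 trials. The binomial likelihood contributes p^3(1−p)^45, so the posterior is Beta(11+3, 2+45) = Beta(14, 47).
For Beta(a, b) with a, b > 1 the mode is (a−1)/(a+b−2) = 13/59 ≈ 0.220.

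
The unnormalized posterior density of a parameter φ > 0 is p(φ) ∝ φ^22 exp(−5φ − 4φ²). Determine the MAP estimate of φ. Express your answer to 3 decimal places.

φ̂_MAP = 1.375

ℓ'(φ) = 22/φ − 5 − 8φ. Setting this to zero and multiplying by φ: 8φ² + 5φ − 22 = 0.
φ = (−5 + √(5² + 4·8·22)) / (2·8) = (−5 + √729) / 16 = (−5 + 27)/16 = 11/8.
ℓ''(φ) = −22/φ² − 8 < 0, confirming a maximum.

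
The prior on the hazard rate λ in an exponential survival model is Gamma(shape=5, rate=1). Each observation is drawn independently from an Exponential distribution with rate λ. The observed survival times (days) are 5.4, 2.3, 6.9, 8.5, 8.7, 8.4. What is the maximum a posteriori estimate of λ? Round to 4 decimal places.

λ̂_MAP = 0.2427

The Exponential(rate=λ) likelihood is ∝ λ^n e^(−λΣtᵢ). Here n = 6 and Σtᵢ = 5.4 + 2.3 + 6.9 + 8.5 + 8.7 + 8.4 = 40.2.
Posterior ∝ λ^4e^(−1λ) · λ^6e^(−40.2λ) = λ^10e^(−41.2λ), i.e. Gamma(11, 41.2).
Mode = (a−1)/b = 10/41.2 ≈ 0.2427.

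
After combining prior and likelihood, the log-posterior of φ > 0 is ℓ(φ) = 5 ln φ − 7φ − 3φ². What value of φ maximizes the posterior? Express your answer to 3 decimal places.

ℓ'(φ) = 5/φ − 7 − 6φ. Setting this to zero and multiplying by φ: 6φ² + 7φ − 5 = 0.
φ = (−7 + √(7² + 4·6·5)) / (2·6) = (−7 + √169) / 12 = (−7 + 13)/12 = 1/2.
ℓ''(φ) = −5/φ² − 6 < 0, confirming a maximum.

φ̂_MAP = 0.500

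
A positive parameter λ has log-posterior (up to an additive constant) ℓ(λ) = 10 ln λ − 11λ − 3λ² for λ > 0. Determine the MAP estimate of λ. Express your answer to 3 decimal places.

λ̂_MAP = 0.667

ℓ'(λ) = 10/λ − 11 − 6λ. Setting this to zero and multiplying by λ: 6λ² + 11λ − 10 = 0.
λ = (−11 + √(11² + 4·6·10)) / (2·6) = (−11 + √361) / 12 = (−11 + 19)/12 = 2/3.
ℓ''(λ) = −10/λ² − 6 < 0, confirming a maximum.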